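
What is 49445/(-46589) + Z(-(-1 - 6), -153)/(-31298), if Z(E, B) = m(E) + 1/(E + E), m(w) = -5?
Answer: -21662199899/20413995308 ≈ -1.0611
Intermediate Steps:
Z(E, B) = -5 + 1/(2*E) (Z(E, B) = -5 + 1/(E + E) = -5 + 1/(2*E))
49445/(-46589) + Z(-(-1 - 6), -153)/(-31298) = 49445/(-46589) + (-5 + 1/(2*((-(-1 - 6)))))/(-31298) = 49445*(-1/46589) + (-5 + 1/(2*((-1*(-7)))))*(-1/31298) = -49445/46589 + (-5 + (½)/7)*(-1/31298) = -49445/46589 + (-5 + (½)*(⅐))*(-1/31298) = -49445/46589 + (-5 + 1/14)*(-1/31298) = -49445/46589 - 69/14*(-1/31298) = -49445/46589 + 69/438172 = -21662199899/20413995308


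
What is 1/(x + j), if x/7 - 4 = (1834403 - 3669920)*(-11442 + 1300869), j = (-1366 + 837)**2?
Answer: -1/16567355971444 ≈ -6.0360e-14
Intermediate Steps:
j = 279841 (j = (-529)**2 = 279841)
x = -16567356251285 (x = 28 + 7*((1834403 - 3669920)*(-11442 + 1300869)) = 28 + 7*(-1835517*1289427) = 28 + 7*(-2366765178759) = 28 - 16567356251313 = -16567356251285)
1/(x + j) = 1/(-16567356251285 + 279841) = 1/(-16567355971444) = -1/16567355971444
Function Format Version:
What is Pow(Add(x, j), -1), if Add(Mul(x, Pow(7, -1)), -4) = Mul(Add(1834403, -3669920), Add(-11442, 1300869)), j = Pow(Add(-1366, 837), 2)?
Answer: Rational(-1, 16567355971444) ≈ -6.0360e-14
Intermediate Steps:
j = 279841 (j = Pow(-529, 2) = 279841)
x = -16567356251285 (x = Add(28, Mul(7, Mul(Add(1834403, -3669920), Add(-11442, 1300869)))) = Add(28, Mul(7, Mul(-1835517, 1289427))) = Add(28, Mul(7, -2366765178759)) = Add(28, -16567356251313) = -16567356251285)
Pow(Add(x, j), -1) = Pow(Add(-16567356251285, 279841), -1) = Pow(-16567355971444, -1) = Rational(-1, 16567355971444)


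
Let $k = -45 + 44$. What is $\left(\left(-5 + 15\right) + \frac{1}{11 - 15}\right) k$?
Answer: $- \frac{39}{4} \approx -9.75$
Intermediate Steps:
$k = -1$
$\left(\left(-5 + 15\right) + \frac{1}{11 - 15}\right) k = \left(\left(-5 + 15\right) + \frac{1}{11 - 15}\right) \left(-1\right) = \left(10 + \frac{1}{-4}\right) \left(-1\right) = \left(10 - \frac{1}{4}\right) \left(-1\right) = \frac{39}{4} \left(-1\right) = - \frac{39}{4}$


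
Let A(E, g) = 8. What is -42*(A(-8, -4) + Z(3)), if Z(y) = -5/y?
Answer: -266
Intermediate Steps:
-42*(A(-8, -4) + Z(3)) = -42*(8 - 5/3) = -42*19/3 = -266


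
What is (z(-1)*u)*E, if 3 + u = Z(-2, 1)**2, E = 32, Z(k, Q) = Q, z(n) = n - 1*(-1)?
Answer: 0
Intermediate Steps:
z(n) = 1 + n (z(n) = n + 1 = 1 + n)
u = -2 (u = -3 + 1**2 = -3 + 1 = -2)
(z(-1)*u)*E = ((1 - 1)*(-2))*32 = (0*(-2))*32 = 0*32 = 0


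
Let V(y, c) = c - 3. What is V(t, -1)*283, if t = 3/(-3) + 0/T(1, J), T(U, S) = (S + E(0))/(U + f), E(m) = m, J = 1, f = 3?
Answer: -1132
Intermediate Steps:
T(U, S) = S/(3 + U) (T(U, S) = (S + 0)/(U + 3) = S/(3 + U))
t = -1 (t = 3/(-3) + 0/((1/(3 + 1))) = 3*(-1/3) + 0/((1/4)) = -1 + 0/((1*(1/4))) = -1 + 0/(1/4) = -1 + 0*4 = -1 + 0 = -1)
V(y, c) = -3 + c
V(t, -1)*283 = (-3 - 1)*283 = -4*283 = -1132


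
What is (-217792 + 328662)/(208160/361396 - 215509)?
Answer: -10016993630/19470970601 ≈ -0.51446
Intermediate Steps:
(-217792 + 328662)/(208160/361396 - 215509) = 110870/(208160*(1/361396) - 215509) = 110870/(52040/90349 - 215509) = 110870/(-19470970601/90349) = 110870*(-90349/19470970601) = -10016993630/19470970601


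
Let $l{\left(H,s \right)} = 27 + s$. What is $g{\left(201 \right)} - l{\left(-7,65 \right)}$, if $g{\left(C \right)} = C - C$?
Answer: $-92$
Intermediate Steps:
$g{\left(C \right)} = 0$
$g{\left(201 \right)} - l{\left(-7,65 \right)} = 0 - \left(27 + 65\right) = 0 - 92 = -92$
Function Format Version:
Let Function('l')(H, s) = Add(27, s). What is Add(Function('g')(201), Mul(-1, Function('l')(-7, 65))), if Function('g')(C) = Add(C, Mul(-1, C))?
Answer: -92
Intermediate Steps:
Function('g')(C) = 0
Add(Function('g')(201), Mul(-1, Function('l')(-7, 65))) = Add(0, Mul(-1, Add(27, 65))) = Add(0, Mul(-1, 92)) = Add(0, -92) = -92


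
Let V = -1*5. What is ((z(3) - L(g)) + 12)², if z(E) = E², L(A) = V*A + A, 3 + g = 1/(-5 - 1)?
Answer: 625/9 ≈ 69.444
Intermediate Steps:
g = -19/6 (g = -3 + 1/(-5 - 1) = -3 + 1/(-6) = -3 - ⅙ = -19/6 ≈ -3.1667)
V = -5
L(A) = -4*A (L(A) = -5*A + A = -4*A)
((z(3) - L(g)) + 12)² = ((3² - (-4)*(-19)/6) + 12)² = ((9 - 1*38/3) + 12)² = ((9 - 38/3) + 12)² = (-11/3 + 12)² = (25/3)² = 625/9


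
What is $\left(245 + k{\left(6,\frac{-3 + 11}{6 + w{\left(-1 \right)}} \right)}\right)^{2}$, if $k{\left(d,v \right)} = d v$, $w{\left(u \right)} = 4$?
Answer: $\frac{1560001}{25} \approx 62400.0$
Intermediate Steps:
$\left(245 + k{\left(6,\frac{-3 + 11}{6 + w{\left(-1 \right)}} \right)}\right)^{2} = \left(245 + 6 \frac{-3 + 11}{6 + 4}\right)^{2} = \left(245 + 6 \cdot \frac{8}{10}\right)^{2} = \left(245 + 6 \cdot 8 \cdot \frac{1}{10}\right)^{2} = \left(245 + 6 \cdot \frac{4}{5}\right)^{2} = \left(245 + \frac{24}{5}\right)^{2} = \left(\frac{1249}{5}\right)^{2} = \frac{1560001}{25}$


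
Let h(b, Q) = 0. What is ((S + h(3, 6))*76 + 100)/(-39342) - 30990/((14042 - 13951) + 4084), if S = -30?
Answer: -121010708/16425285 ≈ -7.3673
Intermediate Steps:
((S + h(3, 6))*76 + 100)/(-39342) - 30990/((14042 - 13951) + 4084) = ((-30 + 0)*76 + 100)/(-39342) - 30990/((14042 - 13951) + 4084) = (-30*76 + 100)*(-1/39342) - 30990/(91 + 4084) = (-2280 + 100)*(-1/39342) - 30990/4175 = -2180*(-1/39342) - 30990*1/4175 = 1090/19671 - 6198/835 = -121010708/16425285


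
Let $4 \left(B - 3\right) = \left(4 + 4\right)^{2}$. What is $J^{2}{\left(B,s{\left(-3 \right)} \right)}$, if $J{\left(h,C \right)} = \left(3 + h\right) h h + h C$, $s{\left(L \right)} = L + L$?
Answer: $61277584$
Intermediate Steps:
$s{\left(L \right)} = 2 L$
$B = 19$ ($B = 3 + \frac{\left(4 + 4\right)^{2}}{4} = 3 + \frac{8^{2}}{4} = 3 + \frac{1}{4} \cdot 64 = 3 + 16 = 19$)
$J{\left(h,C \right)} = C h + h^{2} \left(3 + h\right)$ ($J{\left(h,C \right)} = h \left(3 + h\right) h + C h = h^{2} \left(3 + h\right) + C h = C h + h^{2} \left(3 + h\right)$)
$J^{2}{\left(B,s{\left(-3 \right)} \right)} = \left(19 \left(2 \left(-3\right) + 19^{2} + 3 \cdot 19\right)\right)^{2} = \left(19 \left(-6 + 361 + 57\right)\right)^{2} = \left(19 \cdot 412\right)^{2} = 7828^{2} = 61277584$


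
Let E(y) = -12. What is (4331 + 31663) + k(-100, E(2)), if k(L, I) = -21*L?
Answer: 38094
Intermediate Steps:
(4331 + 31663) + k(-100, E(2)) = (4331 + 31663) - 21*(-100) = 35994 + 2100 = 38094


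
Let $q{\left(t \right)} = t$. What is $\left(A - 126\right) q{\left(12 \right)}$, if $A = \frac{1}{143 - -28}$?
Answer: $- \frac{86180}{57} \approx -1511.9$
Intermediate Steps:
$A = \frac{1}{171}$ ($A = \frac{1}{143 + \left(30 - 2\right)} = \frac{1}{143 + 28} = \frac{1}{171} \approx 0.005848$)
$\left(A - 126\right) q{\left(12 \right)} = \left(\frac{1}{171} - 126\right) 12 = \left(- \frac{21545}{171}\right) 12 = - \frac{86180}{57}$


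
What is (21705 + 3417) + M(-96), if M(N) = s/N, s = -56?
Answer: 301471/12 ≈ 25123.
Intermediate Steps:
M(N) = -56/N
(21705 + 3417) + M(-96) = (21705 + 3417) - 56/(-96) = 25122 - 56*(-1/96) = 25122 + 7/12 = 301471/12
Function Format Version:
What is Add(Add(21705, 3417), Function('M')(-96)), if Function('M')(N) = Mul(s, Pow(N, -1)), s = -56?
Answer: Rational(301471, 12) ≈ 25123.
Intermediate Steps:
Function('M')(N) = Mul(-56, Pow(N, -1))
Add(Add(21705, 3417), Function('M')(-96)) = Add(Add(21705, 3417), Mul(-56, Pow(-96, -1))) = Add(25122, Mul(-56, Rational(-1, 96))) = Add(25122, Rational(7, 12)) = Rational(301471, 12)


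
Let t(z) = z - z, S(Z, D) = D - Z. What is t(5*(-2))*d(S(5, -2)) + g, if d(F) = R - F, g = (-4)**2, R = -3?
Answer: 16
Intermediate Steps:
t(z) = 0
g = 16
d(F) = -3 - F
t(5*(-2))*d(S(5, -2)) + g = 0*(-3 - (-2 - 1*5)) + 16 = 0*(-3 - (-2 - 5)) + 16 = 0*(-3 - 1*(-7)) + 16 = 0*(-3 + 7) + 16 = 0*4 + 16 = 0 + 16 = 16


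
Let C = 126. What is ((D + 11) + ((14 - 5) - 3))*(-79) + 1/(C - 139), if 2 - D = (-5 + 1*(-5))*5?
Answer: -70864/13 ≈ -5451.1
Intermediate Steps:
D = 52 (D = 2 - (-5 + 1*(-5))*5 = 2 - (-5 - 5)*5 = 2 - (-10)*5 = 2 - 1*(-50) = 2 + 50 = 52)
((D + 11) + ((14 - 5) - 3))*(-79) + 1/(C - 139) = ((52 + 11) + ((14 - 5) - 3))*(-79) + 1/(126 - 139) = (63 + (9 - 3))*(-79) + 1/(-13) = (63 + 6)*(-79) - 1/13 = 69*(-79) - 1/13 = -5451 - 1/13 = -70864/13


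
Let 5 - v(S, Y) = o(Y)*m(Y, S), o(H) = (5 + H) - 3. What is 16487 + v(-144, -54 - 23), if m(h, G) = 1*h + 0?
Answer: 10717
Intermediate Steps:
o(H) = 2 + H
m(h, G) = h (m(h, G) = h + 0 = h)
v(S, Y) = 5 - Y*(2 + Y) (v(S, Y) = 5 - (2 + Y)*Y = 5 - Y*(2 + Y))
16487 + v(-144, -54 - 23) = 16487 + (5 - (-54 - 23)*(2 + (-54 - 23))) = 16487 + (5 - 1*(-77)*(2 - 77)) = 16487 + (5 - 1*(-77)*(-75)) = 16487 + (5 - 5775) = 16487 - 5770 = 10717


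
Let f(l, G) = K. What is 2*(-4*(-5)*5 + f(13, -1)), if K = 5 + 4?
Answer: 218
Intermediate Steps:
K = 9
f(l, G) = 9
2*(-4*(-5)*5 + f(13, -1)) = 2*(-4*(-5)*5 + 9) = 2*(20*5 + 9) = 2*(100 + 9) = 2*109 = 218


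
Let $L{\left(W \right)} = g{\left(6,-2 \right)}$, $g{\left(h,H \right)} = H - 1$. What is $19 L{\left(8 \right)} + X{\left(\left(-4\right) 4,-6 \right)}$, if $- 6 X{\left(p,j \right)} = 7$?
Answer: $- \frac{349}{6} \approx -58.167$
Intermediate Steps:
$g{\left(h,H \right)} = -1 + H$
$X{\left(p,j \right)} = - \frac{7}{6}$ ($X{\left(p,j \right)} = \left(- \frac{1}{6}\right) 7 = - \frac{7}{6}$)
$L{\left(W \right)} = -3$ ($L{\left(W \right)} = -1 - 2 = -3$)
$19 L{\left(8 \right)} + X{\left(\left(-4\right) 4,-6 \right)} = 19 \left(-3\right) - \frac{7}{6} = -57 - \frac{7}{6} = - \frac{349}{6}$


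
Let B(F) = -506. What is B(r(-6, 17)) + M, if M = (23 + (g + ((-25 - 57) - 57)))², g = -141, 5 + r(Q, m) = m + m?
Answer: 65543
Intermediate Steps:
r(Q, m) = -5 + 2*m (r(Q, m) = -5 + (m + m) = -5 + 2*m)
M = 66049 (M = (23 + (-141 + ((-25 - 57) - 57)))² = (23 + (-141 + (-82 - 57)))² = (23 + (-141 - 139))² = (23 - 280)² = (-257)² = 66049)
B(r(-6, 17)) + M = -506 + 66049 = 65543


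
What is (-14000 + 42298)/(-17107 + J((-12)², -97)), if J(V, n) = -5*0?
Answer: -28298/17107 ≈ -1.6542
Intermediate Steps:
J(V, n) = 0
(-14000 + 42298)/(-17107 + J((-12)², -97)) = (-14000 + 42298)/(-17107 + 0) = 28298/(-17107) = 28298*(-1/17107) = -28298/17107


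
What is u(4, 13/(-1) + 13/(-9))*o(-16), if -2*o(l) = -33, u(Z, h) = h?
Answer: -715/3 ≈ -238.33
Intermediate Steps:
o(l) = 33/2 (o(l) = -½*(-33) = 33/2)
u(4, 13/(-1) + 13/(-9))*o(-16) = (13/(-1) + 13/(-9))*(33/2) = (13*(-1) + 13*(-⅑))*(33/2) = (-13 - 13/9)*(33/2) = -130/9*33/2 = -715/3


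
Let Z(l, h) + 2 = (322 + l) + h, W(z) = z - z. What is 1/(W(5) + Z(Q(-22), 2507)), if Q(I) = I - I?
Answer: 1/2827 ≈ 0.00035373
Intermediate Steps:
Q(I) = 0
W(z) = 0
Z(l, h) = 320 + h + l (Z(l, h) = -2 + ((322 + l) + h) = -2 + (322 + h + l) = 320 + h + l)
1/(W(5) + Z(Q(-22), 2507)) = 1/(0 + (320 + 2507 + 0)) = 1/(0 + 2827) = 1/2827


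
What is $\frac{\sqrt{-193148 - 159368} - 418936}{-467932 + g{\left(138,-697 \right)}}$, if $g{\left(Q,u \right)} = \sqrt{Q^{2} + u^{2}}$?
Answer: $\frac{196033560352}{218959851771} + \frac{418936 \sqrt{504853}}{218959851771} - \frac{935864 i \sqrt{88129}}{218959851771} - \frac{2 i \sqrt{44492190037}}{218959851771} \approx 0.89665 - 0.0012708 i$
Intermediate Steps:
$\frac{\sqrt{-193148 - 159368} - 418936}{-467932 + g{\left(138,-697 \right)}} = \frac{\sqrt{-193148 - 159368} - 418936}{-467932 + \sqrt{138^{2} + \left(-697\right)^{2}}} = \frac{\sqrt{-352516} - 418936}{-467932 + \sqrt{19044 + 485809}} = \frac{2 i \sqrt{88129} - 418936}{-467932 + \sqrt{504853}} = \frac{-418936 + 2 i \sqrt{88129}}{-467932 + \sqrt{504853}}$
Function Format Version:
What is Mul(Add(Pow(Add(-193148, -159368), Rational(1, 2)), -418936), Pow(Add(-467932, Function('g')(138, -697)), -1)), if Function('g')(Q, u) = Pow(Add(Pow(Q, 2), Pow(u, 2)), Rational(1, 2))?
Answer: Add(Rational(196033560352, 218959851771), Mul(Rational(418936, 218959851771), Pow(504853, Rational(1, 2))), Mul(Rational(-935864, 218959851771), I, Pow(88129, Rational(1, 2))), Mul(Rational(-2, 218959851771), I, Pow(44492190037, Rational(1, 2)))) ≈ Add(0.89665, Mul(-0.0012708, I))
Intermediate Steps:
Mul(Add(Pow(Add(-193148, -159368), Rational(1, 2)), -418936), Pow(Add(-467932, Function('g')(138, -697)), -1)) = Mul(Add(Pow(Add(-193148, -159368), Rational(1, 2)), -418936), Pow(Add(-467932, Pow(Add(Pow(138, 2), Pow(-697, 2)), Rational(1, 2))), -1)) = Mul(Add(Pow(-352516, Rational(1, 2)), -418936), Pow(Add(-467932, Pow(Add(19044, 485809), Rational(1, 2))), -1)) = Mul(Add(Mul(2, I, Pow(88129, Rational(1, 2))), -418936), Pow(Add(-467932, Pow(504853, Rational(1, 2))), -1)) = Mul(Add(-418936, Mul(2, I, Pow(88129, Rational(1, 2)))), Pow(Add(-467932, Pow(504853, Rational(1, 2))), -1)) = Mul(Pow(Add(-467932, Pow(504853, Rational(1, 2))), -1), Add(-418936, Mul(2, I, Pow(88129, Rational(1, 2)))))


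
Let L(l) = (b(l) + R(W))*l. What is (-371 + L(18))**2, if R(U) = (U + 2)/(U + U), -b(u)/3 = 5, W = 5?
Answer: 9872164/25 ≈ 3.9489e+5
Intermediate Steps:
b(u) = -15 (b(u) = -3*5 = -15)
R(U) = (2 + U)/(2*U) (R(U) = (2 + U)/((2*U)) = (2 + U)*(1/(2*U)) = (2 + U)/(2*U))
L(l) = -143*l/10 (L(l) = (-15 + (1/2)*(2 + 5)/5)*l = (-15 + (1/2)*(1/5)*7)*l = (-15 + 7/10)*l = -143*l/10)
(-371 + L(18))**2 = (-371 - 143/10*18)**2 = (-371 - 1287/5)**2 = (-3142/5)**2 = 9872164/25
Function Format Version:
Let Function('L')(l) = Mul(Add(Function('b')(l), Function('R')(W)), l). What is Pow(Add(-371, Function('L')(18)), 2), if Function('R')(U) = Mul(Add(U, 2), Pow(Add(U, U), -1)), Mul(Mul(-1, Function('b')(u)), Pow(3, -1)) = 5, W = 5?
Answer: Rational(9872164, 25) ≈ 3.9489e+5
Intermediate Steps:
Function('b')(u) = -15 (Function('b')(u) = Mul(-3, 5) = -15)
Function('R')(U) = Mul(Rational(1, 2), Pow(U, -1), Add(2, U)) (Function('R')(U) = Mul(Add(2, U), Pow(Mul(2, U), -1)) = Mul(Add(2, U), Mul(Rational(1, 2), Pow(U, -1))) = Mul(Rational(1, 2), Pow(U, -1), Add(2, U)))
Function('L')(l) = Mul(Rational(-143, 10), l) (Function('L')(l) = Mul(Add(-15, Mul(Rational(1, 2), Pow(5, -1), Add(2, 5))), l) = Mul(Add(-15, Mul(Rational(1, 2), Rational(1, 5), 7)), l) = Mul(Add(-15, Rational(7, 10)), l) = Mul(Rational(-143, 10), l))
Pow(Add(-371, Function('L')(18)), 2) = Pow(Add(-371, Mul(Rational(-143, 10), 18)), 2) = Pow(Add(-371, Rational(-1287, 5)), 2) = Pow(Rational(-3142, 5), 2) = Rational(9872164, 25)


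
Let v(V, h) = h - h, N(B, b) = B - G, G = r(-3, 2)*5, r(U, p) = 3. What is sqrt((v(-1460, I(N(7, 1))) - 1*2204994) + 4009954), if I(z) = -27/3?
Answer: 4*sqrt(112810) ≈ 1343.5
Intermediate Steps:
G = 15 (G = 3*5 = 15)
N(B, b) = -15 + B (N(B, b) = B - 1*15 = B - 15 = -15 + B)
I(z) = -9 (I(z) = -27*1/3 = -9)
v(V, h) = 0
sqrt((v(-1460, I(N(7, 1))) - 1*2204994) + 4009954) = sqrt((0 - 1*2204994) + 4009954) = sqrt((0 - 2204994) + 4009954) = sqrt(-2204994 + 4009954) = sqrt(1804960) = 4*sqrt(112810)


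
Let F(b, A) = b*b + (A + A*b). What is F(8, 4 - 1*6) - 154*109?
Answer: -16740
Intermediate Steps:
F(b, A) = A + b**2 + A*b (F(b, A) = b**2 + (A + A*b) = A + b**2 + A*b)
F(8, 4 - 1*6) - 154*109 = ((4 - 1*6) + 8**2 + (4 - 1*6)*8) - 154*109 = ((4 - 6) + 64 + (4 - 6)*8) - 16786 = (-2 + 64 - 2*8) - 16786 = (-2 + 64 - 16) - 16786 = 46 - 16786 = -16740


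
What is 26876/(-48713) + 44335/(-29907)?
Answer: -2963471387/1456859691 ≈ -2.0341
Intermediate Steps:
26876/(-48713) + 44335/(-29907) = 26876*(-1/48713) + 44335*(-1/29907) = -26876/48713 - 44335/29907 = -2963471387/1456859691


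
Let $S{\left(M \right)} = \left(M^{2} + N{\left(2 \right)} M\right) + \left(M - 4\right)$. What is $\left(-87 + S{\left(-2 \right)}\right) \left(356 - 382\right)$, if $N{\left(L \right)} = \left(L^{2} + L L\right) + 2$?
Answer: $2834$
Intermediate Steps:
$N{\left(L \right)} = 2 + 2 L^{2}$ ($N{\left(L \right)} = \left(L^{2} + L^{2}\right) + 2 = 2 L^{2} + 2 = 2 + 2 L^{2}$)
$S{\left(M \right)} = -4 + M^{2} + 11 M$ ($S{\left(M \right)} = \left(M^{2} + \left(2 + 2 \cdot 2^{2}\right) M\right) + \left(M - 4\right) = \left(M^{2} + \left(2 + 2 \cdot 4\right) M\right) + \left(-4 + M\right) = \left(M^{2} + \left(2 + 8\right) M\right) + \left(-4 + M\right) = \left(M^{2} + 10 M\right) + \left(-4 + M\right) = -4 + M^{2} + 11 M$)
$\left(-87 + S{\left(-2 \right)}\right) \left(356 - 382\right) = \left(-87 + \left(-4 + \left(-2\right)^{2} + 11 \left(-2\right)\right)\right) \left(356 - 382\right) = \left(-87 - 22\right) \left(-26\right) = \left(-109\right) \left(-26\right) = 2834$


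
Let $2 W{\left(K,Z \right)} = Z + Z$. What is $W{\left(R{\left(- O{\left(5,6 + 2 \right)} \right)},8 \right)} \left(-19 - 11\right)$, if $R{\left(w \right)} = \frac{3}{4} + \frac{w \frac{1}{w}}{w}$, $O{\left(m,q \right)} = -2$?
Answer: $-240$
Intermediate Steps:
$R{\left(w \right)} = \frac{3}{4} + \frac{1}{w}$ ($R{\left(w \right)} = 3 \cdot \frac{1}{4} + 1 \frac{1}{w} = \frac{3}{4} + \frac{1}{w}$)
$W{\left(K,Z \right)} = Z$ ($W{\left(K,Z \right)} = \frac{Z + Z}{2} = \frac{2 Z}{2} = Z$)
$W{\left(R{\left(- O{\left(5,6 + 2 \right)} \right)},8 \right)} \left(-19 - 11\right) = 8 \left(-19 - 11\right) = 8 \left(-30\right) = -240$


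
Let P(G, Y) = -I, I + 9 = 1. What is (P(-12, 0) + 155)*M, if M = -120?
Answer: -19560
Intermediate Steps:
I = -8 (I = -9 + 1 = -8)
P(G, Y) = 8 (P(G, Y) = -1*(-8) = 8)
(P(-12, 0) + 155)*M = (8 + 155)*(-120) = 163*(-120) = -19560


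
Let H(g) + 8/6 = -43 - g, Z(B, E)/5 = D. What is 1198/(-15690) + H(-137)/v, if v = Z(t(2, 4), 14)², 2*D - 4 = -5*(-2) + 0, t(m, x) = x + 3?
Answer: -1361/1922025 ≈ -0.00070811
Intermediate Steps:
t(m, x) = 3 + x
D = 7 (D = 2 + (-5*(-2) + 0)/2 = 2 + (10 + 0)/2 = 2 + (½)*10 = 2 + 5 = 7)
Z(B, E) = 35 (Z(B, E) = 5*7 = 35)
H(g) = -133/3 - g (H(g) = -4/3 + (-43 - g) = -133/3 - g)
v = 1225 (v = 35² = 1225)
1198/(-15690) + H(-137)/v = 1198/(-15690) + (-133/3 - 1*(-137))/1225 = 1198*(-1/15690) + (-133/3 + 137)*(1/1225) = -599/7845 + (278/3)*(1/1225) = -599/7845 + 278/3675 = -1361/1922025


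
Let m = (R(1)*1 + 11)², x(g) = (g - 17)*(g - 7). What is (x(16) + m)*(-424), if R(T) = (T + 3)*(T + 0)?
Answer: -91584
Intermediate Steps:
x(g) = (-17 + g)*(-7 + g)
R(T) = T*(3 + T) (R(T) = (3 + T)*T = T*(3 + T))
m = 225 (m = ((1*(3 + 1))*1 + 11)² = ((1*4)*1 + 11)² = (4*1 + 11)² = (4 + 11)² = 15² = 225)
(x(16) + m)*(-424) = ((119 + 16² - 24*16) + 225)*(-424) = ((119 + 256 - 384) + 225)*(-424) = (-9 + 225)*(-424) = 216*(-424) = -91584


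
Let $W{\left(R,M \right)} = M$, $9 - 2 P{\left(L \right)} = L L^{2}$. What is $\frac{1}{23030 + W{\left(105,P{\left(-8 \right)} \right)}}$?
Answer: $\frac{2}{46581} \approx 4.2936 \cdot 10^{-5}$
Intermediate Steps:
$P{\left(L \right)} = \frac{9}{2} - \frac{L^{3}}{2}$ ($P{\left(L \right)} = \frac{9}{2} - \frac{L L^{2}}{2} = \frac{9}{2} - \frac{L^{3}}{2}$)
$\frac{1}{23030 + W{\left(105,P{\left(-8 \right)} \right)}} = \frac{1}{23030 - \left(- \frac{9}{2} + \frac{\left(-8\right)^{3}}{2}\right)} = \frac{1}{23030 + \left(\frac{9}{2} - -256\right)} = \frac{1}{23030 + \left(\frac{9}{2} + 256\right)} = \frac{1}{23030 + \frac{521}{2}} = \frac{1}{\frac{46581}{2}} = \frac{2}{46581}$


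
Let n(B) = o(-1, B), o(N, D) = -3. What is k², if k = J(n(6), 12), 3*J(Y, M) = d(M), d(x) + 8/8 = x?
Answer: 121/9 ≈ 13.444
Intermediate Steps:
n(B) = -3
d(x) = -1 + x
J(Y, M) = -⅓ + M/3 (J(Y, M) = (-1 + M)/3 = -⅓ + M/3)
k = 11/3 (k = -⅓ + (⅓)*12 = -⅓ + 4 = 11/3 ≈ 3.6667)
k² = (11/3)² = 121/9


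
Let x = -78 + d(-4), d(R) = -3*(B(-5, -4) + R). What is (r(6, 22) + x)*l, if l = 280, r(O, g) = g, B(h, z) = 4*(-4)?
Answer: 1120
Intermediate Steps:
B(h, z) = -16
d(R) = 48 - 3*R (d(R) = -3*(-16 + R) = 48 - 3*R)
x = -18 (x = -78 + (48 - 3*(-4)) = -78 + (48 + 12) = -78 + 60 = -18)
(r(6, 22) + x)*l = (22 - 18)*280 = 4*280 = 1120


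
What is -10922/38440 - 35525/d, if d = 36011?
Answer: -879446571/692131420 ≈ -1.2706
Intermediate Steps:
-10922/38440 - 35525/d = -10922/38440 - 35525/36011 = -10922*1/38440 - 35525*1/36011 = -5461/19220 - 35525/36011 = -879446571/692131420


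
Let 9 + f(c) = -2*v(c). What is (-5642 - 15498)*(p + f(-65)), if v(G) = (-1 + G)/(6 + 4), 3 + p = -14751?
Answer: 311810772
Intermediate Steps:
p = -14754 (p = -3 - 14751 = -14754)
v(G) = -⅒ + G/10 (v(G) = (-1 + G)/10 = (-1 + G)*(⅒) = -⅒ + G/10)
f(c) = -44/5 - c/5 (f(c) = -9 - 2*(-⅒ + c/10) = -9 + (⅕ - c/5) = -44/5 - c/5)
(-5642 - 15498)*(p + f(-65)) = (-5642 - 15498)*(-14754 + (-44/5 - ⅕*(-65))) = -21140*(-14754 + (-44/5 + 13)) = -21140*(-14754 + 21/5) = -21140*(-73749/5) = 311810772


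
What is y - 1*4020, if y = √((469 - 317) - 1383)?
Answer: -4020 + I*√1231 ≈ -4020.0 + 35.086*I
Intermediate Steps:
y = I*√1231 (y = √(152 - 1383) = √(-1231) = I*√1231 ≈ 35.086*I)
y - 1*4020 = I*√1231 - 1*4020 = I*√1231 - 4020 = -4020 + I*√1231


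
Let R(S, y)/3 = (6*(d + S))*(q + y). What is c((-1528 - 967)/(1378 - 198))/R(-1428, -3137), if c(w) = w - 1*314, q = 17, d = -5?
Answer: -74603/18992638080 ≈ -3.9280e-6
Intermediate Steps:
R(S, y) = 3*(-30 + 6*S)*(17 + y) (R(S, y) = 3*((6*(-5 + S))*(17 + y)) = 3*((-30 + 6*S)*(17 + y)) = 3*(-30 + 6*S)*(17 + y))
c(w) = -314 + w (c(w) = w - 314 = -314 + w)
c((-1528 - 967)/(1378 - 198))/R(-1428, -3137) = (-314 + (-1528 - 967)/(1378 - 198))/(-1530 - 90*(-3137) + 306*(-1428) + 18*(-1428)*(-3137)) = (-314 - 2495/1180)/(-1530 + 282330 - 436968 + 80633448) = (-314 - 2495*1/1180)/80477280 = (-314 - 499/236)*(1/80477280) = -74603/236*1/80477280 = -74603/18992638080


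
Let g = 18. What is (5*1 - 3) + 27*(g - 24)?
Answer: -160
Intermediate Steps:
(5*1 - 3) + 27*(g - 24) = (5*1 - 3) + 27*(18 - 24) = (5 - 3) + 27*(-6) = 2 - 162 = -160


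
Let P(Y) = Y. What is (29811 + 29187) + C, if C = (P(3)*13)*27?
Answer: 60051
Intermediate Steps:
C = 1053 (C = (3*13)*27 = 39*27 = 1053)
(29811 + 29187) + C = (29811 + 29187) + 1053 = 58998 + 1053 = 60051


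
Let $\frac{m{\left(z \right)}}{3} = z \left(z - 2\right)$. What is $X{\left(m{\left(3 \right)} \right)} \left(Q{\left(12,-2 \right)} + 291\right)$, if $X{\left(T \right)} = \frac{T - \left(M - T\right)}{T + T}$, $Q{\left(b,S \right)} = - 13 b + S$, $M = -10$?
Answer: $\frac{1862}{9} \approx 206.89$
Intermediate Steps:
$Q{\left(b,S \right)} = S - 13 b$
$m{\left(z \right)} = 3 z \left(-2 + z\right)$ ($m{\left(z \right)} = 3 z \left(z - 2\right) = 3 z \left(-2 + z\right)$)
$X{\left(T \right)} = \frac{10 + 2 T}{2 T}$ ($X{\left(T \right)} = \frac{T + \left(T - -10\right)}{T + T} = \frac{T + \left(T + 10\right)}{2 T} = \left(T + \left(10 + T\right)\right) \frac{1}{2 T} = \left(10 + 2 T\right) \frac{1}{2 T} = \frac{10 + 2 T}{2 T}$)
$X{\left(m{\left(3 \right)} \right)} \left(Q{\left(12,-2 \right)} + 291\right) = \frac{5 + 3 \cdot 3 \left(-2 + 3\right)}{3 \cdot 3 \left(-2 + 3\right)} \left(\left(-2 - 156\right) + 291\right) = \frac{5 + 3 \cdot 3 \cdot 1}{3 \cdot 3 \cdot 1} \left(\left(-2 - 156\right) + 291\right) = \frac{5 + 9}{9} \left(-158 + 291\right) = \frac{1}{9} \cdot 14 \cdot 133 = \frac{14}{9} \cdot 133 = \frac{1862}{9}$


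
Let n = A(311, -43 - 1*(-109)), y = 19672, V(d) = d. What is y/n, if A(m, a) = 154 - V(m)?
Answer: -19672/157 ≈ -125.30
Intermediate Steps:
A(m, a) = 154 - m
n = -157 (n = 154 - 1*311 = 154 - 311 = -157)
y/n = 19672/(-157) = 19672*(-1/157) = -19672/157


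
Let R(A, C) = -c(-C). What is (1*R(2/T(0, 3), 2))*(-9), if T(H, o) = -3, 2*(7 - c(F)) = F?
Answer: 72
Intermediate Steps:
c(F) = 7 - F/2
R(A, C) = -7 - C/2 (R(A, C) = -(7 - (-1)*C/2) = -(7 + C/2) = -7 - C/2)
(1*R(2/T(0, 3), 2))*(-9) = (1*(-7 - 1/2*2))*(-9) = (1*(-7 - 1))*(-9) = (1*(-8))*(-9) = -8*(-9) = 72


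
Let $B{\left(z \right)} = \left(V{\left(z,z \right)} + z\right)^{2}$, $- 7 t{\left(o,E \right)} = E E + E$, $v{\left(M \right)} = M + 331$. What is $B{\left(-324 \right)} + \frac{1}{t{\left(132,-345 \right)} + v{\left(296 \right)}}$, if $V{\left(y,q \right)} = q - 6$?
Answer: $\frac{48884089349}{114291} \approx 4.2772 \cdot 10^{5}$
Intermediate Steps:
$v{\left(M \right)} = 331 + M$
$V{\left(y,q \right)} = -6 + q$ ($V{\left(y,q \right)} = q - 6 = -6 + q$)
$t{\left(o,E \right)} = - \frac{E}{7} - \frac{E^{2}}{7}$ ($t{\left(o,E \right)} = - \frac{E E + E}{7} = - \frac{E^{2} + E}{7} = - \frac{E + E^{2}}{7} = - \frac{E}{7} - \frac{E^{2}}{7}$)
$B{\left(z \right)} = \left(-6 + 2 z\right)^{2}$ ($B{\left(z \right)} = \left(\left(-6 + z\right) + z\right)^{2} = \left(-6 + 2 z\right)^{2}$)
$B{\left(-324 \right)} + \frac{1}{t{\left(132,-345 \right)} + v{\left(296 \right)}} = 4 \left(-3 - 324\right)^{2} + \frac{1}{\left(- \frac{1}{7}\right) \left(-345\right) \left(1 - 345\right) + \left(331 + 296\right)} = 4 \left(-327\right)^{2} + \frac{1}{\left(- \frac{1}{7}\right) \left(-345\right) \left(-344\right) + 627} = 4 \cdot 106929 + \frac{1}{- \frac{118680}{7} + 627} = 427716 + \frac{1}{- \frac{114291}{7}} = 427716 - \frac{7}{114291} = \frac{48884089349}{114291}$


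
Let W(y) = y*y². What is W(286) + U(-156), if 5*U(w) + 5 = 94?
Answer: 116968369/5 ≈ 2.3394e+7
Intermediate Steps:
W(y) = y³
U(w) = 89/5 (U(w) = -1 + (⅕)*94 = -1 + 94/5 = 89/5)
W(286) + U(-156) = 286³ + 89/5 = 23393656 + 89/5 = 116968369/5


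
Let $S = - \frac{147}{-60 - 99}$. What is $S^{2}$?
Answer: $\frac{2401}{2809} \approx 0.85475$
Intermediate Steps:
$S = \frac{49}{53}$ ($S = - \frac{147}{-159} = \left(-147\right) \left(- \frac{1}{159}\right) = \frac{49}{53} \approx 0.92453$)
$S^{2} = \left(\frac{49}{53}\right)^{2} = \frac{2401}{2809}$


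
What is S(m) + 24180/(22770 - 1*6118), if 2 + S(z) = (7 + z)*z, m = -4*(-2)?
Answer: 497279/4163 ≈ 119.45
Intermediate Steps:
m = 8
S(z) = -2 + z*(7 + z) (S(z) = -2 + (7 + z)*z = -2 + z*(7 + z))
S(m) + 24180/(22770 - 1*6118) = (-2 + 8**2 + 7*8) + 24180/(22770 - 1*6118) = (-2 + 64 + 56) + 24180/(22770 - 6118) = 118 + 24180/16652 = 118 + 24180*(1/16652) = 118 + 6045/4163 = 497279/4163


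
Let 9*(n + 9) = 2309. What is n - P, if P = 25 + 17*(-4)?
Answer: 2615/9 ≈ 290.56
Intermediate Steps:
P = -43 (P = 25 - 68 = -43)
n = 2228/9 (n = -9 + (1/9)*2309 = -9 + 2309/9 = 2228/9 ≈ 247.56)
n - P = 2228/9 - 1*(-43) = 2228/9 + 43 = 2615/9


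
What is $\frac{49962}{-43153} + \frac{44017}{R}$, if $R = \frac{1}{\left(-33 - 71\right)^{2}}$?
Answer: $\frac{1867692717314}{3923} \approx 4.7609 \cdot 10^{8}$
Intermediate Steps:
$R = \frac{1}{10816}$ ($R = \frac{1}{\left(-104\right)^{2}} = \frac{1}{10816} \approx 9.2456 \cdot 10^{-5}$)
$\frac{49962}{-43153} + \frac{44017}{R} = \frac{49962}{-43153} + 44017 \frac{1}{\frac{1}{10816}} = 49962 \left(- \frac{1}{43153}\right) + 44017 \cdot 10816 = - \frac{4542}{3923} + 476087872 = \frac{1867692717314}{3923}$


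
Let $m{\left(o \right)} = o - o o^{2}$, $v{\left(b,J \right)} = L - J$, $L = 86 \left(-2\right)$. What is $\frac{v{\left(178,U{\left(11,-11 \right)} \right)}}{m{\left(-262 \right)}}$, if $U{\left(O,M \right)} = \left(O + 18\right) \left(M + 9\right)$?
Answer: $- \frac{19}{2997411} \approx -6.3388 \cdot 10^{-6}$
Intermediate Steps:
$U{\left(O,M \right)} = \left(9 + M\right) \left(18 + O\right)$ ($U{\left(O,M \right)} = \left(18 + O\right) \left(9 + M\right) = \left(9 + M\right) \left(18 + O\right)$)
$L = -172$
$v{\left(b,J \right)} = -172 - J$
$m{\left(o \right)} = o - o^{3}$
$\frac{v{\left(178,U{\left(11,-11 \right)} \right)}}{m{\left(-262 \right)}} = \frac{-172 - \left(162 + 9 \cdot 11 + 18 \left(-11\right) - 121\right)}{-262 - \left(-262\right)^{3}} = \frac{-172 - \left(162 + 99 - 198 - 121\right)}{-262 - -17984728} = \frac{-172 - -58}{-262 + 17984728} = \frac{-172 + 58}{17984466} = \left(-114\right) \frac{1}{17984466} = - \frac{19}{2997411}$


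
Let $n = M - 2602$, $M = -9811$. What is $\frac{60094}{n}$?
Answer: $- \frac{60094}{12413} \approx -4.8412$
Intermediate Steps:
$n = -12413$ ($n = -9811 - 2602 = -12413$)
$\frac{60094}{n} = \frac{60094}{-12413} = 60094 \left(- \frac{1}{12413}\right) = - \frac{60094}{12413}$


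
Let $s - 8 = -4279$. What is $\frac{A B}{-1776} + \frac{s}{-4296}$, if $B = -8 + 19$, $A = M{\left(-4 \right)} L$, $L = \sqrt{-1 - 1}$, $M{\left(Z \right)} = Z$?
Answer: $\frac{4271}{4296} + \frac{11 i \sqrt{2}}{444} \approx 0.99418 + 0.035037 i$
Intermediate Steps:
$s = -4271$ ($s = 8 - 4279 = -4271$)
$L = i \sqrt{2}$ ($L = \sqrt{-2} = i \sqrt{2} \approx 1.4142 i$)
$A = - 4 i \sqrt{2} \approx - 5.6569 i$
$B = 11$
$\frac{A B}{-1776} + \frac{s}{-4296} = \frac{- 4 i \sqrt{2} \cdot 11}{-1776} - \frac{4271}{-4296} = - 44 i \sqrt{2} \left(- \frac{1}{1776}\right) - - \frac{4271}{4296} = \frac{11 i \sqrt{2}}{444} + \frac{4271}{4296} = \frac{4271}{4296} + \frac{11 i \sqrt{2}}{444}$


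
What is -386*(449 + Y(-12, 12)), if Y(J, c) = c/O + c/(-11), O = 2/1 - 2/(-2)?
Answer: -1918806/11 ≈ -1.7444e+5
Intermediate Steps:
O = 3 (O = 2*1 - 2*(-1/2) = 2 + 1 = 3)
Y(J, c) = 8*c/33 (Y(J, c) = c/3 + c/(-11) = c*(1/3) + c*(-1/11) = c/3 - c/11 = 8*c/33)
-386*(449 + Y(-12, 12)) = -386*(449 + (8/33)*12) = -386*(449 + 32/11) = -386*4971/11 = -1918806/11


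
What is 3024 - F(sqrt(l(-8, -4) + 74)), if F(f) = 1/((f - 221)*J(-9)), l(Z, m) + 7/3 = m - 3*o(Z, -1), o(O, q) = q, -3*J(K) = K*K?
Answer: 3981999955/1316799 - 2*sqrt(159)/3950397 ≈ 3024.0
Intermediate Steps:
J(K) = -K**2/3 (J(K) = -K*K/3 = -K**2/3)
l(Z, m) = 2/3 + m (l(Z, m) = -7/3 + (m - 3*(-1)) = -7/3 + (m + 3) = -7/3 + (3 + m) = 2/3 + m)
F(f) = -1/(27*(-221 + f)) (F(f) = 1/((f - 221)*((-1/3*(-9)**2))) = 1/((-221 + f)*((-1/3*81))) = 1/((-221 + f)*(-27)) = -1/27/(-221 + f) = -1/(27*(-221 + f)))
3024 - F(sqrt(l(-8, -4) + 74)) = 3024 - (-1)/(-5967 + 27*sqrt((2/3 - 4) + 74)) = 3024 - (-1)/(-5967 + 27*sqrt(-10/3 + 74)) = 3024 - (-1)/(-5967 + 27*sqrt(212/3)) = 3024 - (-1)/(-5967 + 27*(2*sqrt(159)/3)) = 3024 - (-1)/(-5967 + 18*sqrt(159)) = 3024 + 1/(-5967 + 18*sqrt(159))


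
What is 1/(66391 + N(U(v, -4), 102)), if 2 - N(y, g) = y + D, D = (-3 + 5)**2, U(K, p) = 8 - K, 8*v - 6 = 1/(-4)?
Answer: 32/2124215 ≈ 1.5064e-5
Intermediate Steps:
v = 23/32 (v = 3/4 + (1/8)/(-4) = 3/4 + (1/8)*(-1/4) = 3/4 - 1/32 = 23/32 ≈ 0.71875)
D = 4 (D = 2**2 = 4)
N(y, g) = -2 - y (N(y, g) = 2 - (y + 4) = 2 - (4 + y) = 2 + (-4 - y) = -2 - y)
1/(66391 + N(U(v, -4), 102)) = 1/(66391 + (-2 - (8 - 1*23/32))) = 1/(66391 + (-2 - (8 - 23/32))) = 1/(66391 + (-2 - 1*233/32)) = 1/(66391 + (-2 - 233/32)) = 1/(66391 - 297/32) = 1/(2124215/32) = 32/2124215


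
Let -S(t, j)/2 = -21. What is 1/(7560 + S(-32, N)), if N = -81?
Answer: 1/7602 ≈ 0.00013154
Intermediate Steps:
S(t, j) = 42 (S(t, j) = -2*(-21) = 42)
1/(7560 + S(-32, N)) = 1/(7560 + 42) = 1/7602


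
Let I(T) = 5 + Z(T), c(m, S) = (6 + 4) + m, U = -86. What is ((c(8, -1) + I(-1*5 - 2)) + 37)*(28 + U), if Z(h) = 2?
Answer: -3596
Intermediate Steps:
c(m, S) = 10 + m
I(T) = 7 (I(T) = 5 + 2 = 7)
((c(8, -1) + I(-1*5 - 2)) + 37)*(28 + U) = (((10 + 8) + 7) + 37)*(28 - 86) = ((18 + 7) + 37)*(-58) = (25 + 37)*(-58) = 62*(-58) = -3596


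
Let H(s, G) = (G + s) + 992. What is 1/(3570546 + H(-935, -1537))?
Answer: 1/3569066 ≈ 2.8019e-7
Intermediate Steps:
H(s, G) = 992 + G + s
1/(3570546 + H(-935, -1537)) = 1/(3570546 + (992 - 1537 - 935)) = 1/(3570546 - 1480) = 1/3569066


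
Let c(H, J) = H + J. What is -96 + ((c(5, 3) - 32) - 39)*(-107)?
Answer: 6645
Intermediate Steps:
-96 + ((c(5, 3) - 32) - 39)*(-107) = -96 + (((5 + 3) - 32) - 39)*(-107) = -96 + ((8 - 32) - 39)*(-107) = -96 + (-24 - 39)*(-107) = -96 - 63*(-107) = -96 + 6741 = 6645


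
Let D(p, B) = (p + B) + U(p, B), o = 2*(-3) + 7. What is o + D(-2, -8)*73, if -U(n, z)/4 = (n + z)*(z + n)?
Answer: -29929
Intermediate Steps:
U(n, z) = -4*(n + z)**2 (U(n, z) = -4*(n + z)*(z + n) = -4*(n + z)*(n + z) = -4*(n + z)**2)
o = 1 (o = -6 + 7 = 1)
D(p, B) = B + p - 4*(B + p)**2 (D(p, B) = (p + B) - 4*(p + B)**2 = (B + p) - 4*(B + p)**2 = B + p - 4*(B + p)**2)
o + D(-2, -8)*73 = 1 + (-8 - 2 - 4*(-8 - 2)**2)*73 = 1 + (-8 - 2 - 4*(-10)**2)*73 = 1 + (-8 - 2 - 4*100)*73 = 1 + (-8 - 2 - 400)*73 = 1 - 410*73 = 1 - 29930 = -29929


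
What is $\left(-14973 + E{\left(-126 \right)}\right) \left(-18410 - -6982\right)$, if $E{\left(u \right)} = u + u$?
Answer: $173991300$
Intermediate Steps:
$E{\left(u \right)} = 2 u$
$\left(-14973 + E{\left(-126 \right)}\right) \left(-18410 - -6982\right) = \left(-14973 + 2 \left(-126\right)\right) \left(-18410 - -6982\right) = \left(-14973 - 252\right) \left(-18410 + \left(-3811 + 10793\right)\right) = - 15225 \left(-18410 + 6982\right) = \left(-15225\right) \left(-11428\right) = 173991300$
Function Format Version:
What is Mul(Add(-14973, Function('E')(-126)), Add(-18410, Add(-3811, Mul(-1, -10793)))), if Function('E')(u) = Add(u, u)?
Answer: 173991300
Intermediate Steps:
Function('E')(u) = Mul(2, u)
Mul(Add(-14973, Function('E')(-126)), Add(-18410, Add(-3811, Mul(-1, -10793)))) = Mul(Add(-14973, Mul(2, -126)), Add(-18410, Add(-3811, Mul(-1, -10793)))) = Mul(Add(-14973, -252), Add(-18410, Add(-3811, 10793))) = Mul(-15225, Add(-18410, 6982)) = Mul(-15225, -11428) = 173991300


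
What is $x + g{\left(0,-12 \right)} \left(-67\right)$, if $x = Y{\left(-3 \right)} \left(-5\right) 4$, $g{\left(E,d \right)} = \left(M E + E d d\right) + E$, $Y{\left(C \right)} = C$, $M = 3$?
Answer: $60$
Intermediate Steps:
$g{\left(E,d \right)} = 4 E + E d^{2}$ ($g{\left(E,d \right)} = \left(3 E + E d d\right) + E = \left(3 E + E d^{2}\right) + E = 4 E + E d^{2}$)
$x = 60$ ($x = \left(-3\right) \left(-5\right) 4 = 15 \cdot 4 = 60$)
$x + g{\left(0,-12 \right)} \left(-67\right) = 60 + 0 \left(4 + \left(-12\right)^{2}\right) \left(-67\right) = 60 + 0 \left(4 + 144\right) \left(-67\right) = 60 + 0 \cdot 148 \left(-67\right) = 60 + 0 \left(-67\right) = 60 + 0 = 60$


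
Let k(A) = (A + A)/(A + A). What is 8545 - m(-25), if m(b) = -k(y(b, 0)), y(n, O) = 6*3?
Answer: 8546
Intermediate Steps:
y(n, O) = 18
k(A) = 1 (k(A) = (2*A)/((2*A)) = (2*A)*(1/(2*A)) = 1)
m(b) = -1 (m(b) = -1*1 = -1)
8545 - m(-25) = 8545 - 1*(-1) = 8545 + 1 = 8546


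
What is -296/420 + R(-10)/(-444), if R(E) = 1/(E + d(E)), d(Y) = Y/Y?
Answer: -98533/139860 ≈ -0.70451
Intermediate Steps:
d(Y) = 1
R(E) = 1/(1 + E) (R(E) = 1/(E + 1) = 1/(1 + E))
-296/420 + R(-10)/(-444) = -296/420 + 1/((1 - 10)*(-444)) = -296*1/420 - 1/444/(-9) = -74/105 - ⅑*(-1/444) = -74/105 + 1/3996 = -98533/139860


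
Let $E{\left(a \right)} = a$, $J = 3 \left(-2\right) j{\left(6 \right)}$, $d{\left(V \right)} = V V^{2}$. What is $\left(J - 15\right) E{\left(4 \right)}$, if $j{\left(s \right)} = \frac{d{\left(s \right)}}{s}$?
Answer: $-924$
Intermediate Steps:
$d{\left(V \right)} = V^{3}$
$j{\left(s \right)} = s^{2}$ ($j{\left(s \right)} = \frac{s^{3}}{s} = s^{2}$)
$J = -216$ ($J = 3 \left(-2\right) 6^{2} = \left(-6\right) 36 = -216$)
$\left(J - 15\right) E{\left(4 \right)} = \left(-216 - 15\right) 4 = \left(-231\right) 4 = -924$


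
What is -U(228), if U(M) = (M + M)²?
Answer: -207936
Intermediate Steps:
U(M) = 4*M² (U(M) = (2*M)² = 4*M²)
-U(228) = -4*228² = -4*51984 = -1*207936 = -207936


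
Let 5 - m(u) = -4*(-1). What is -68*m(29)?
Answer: -68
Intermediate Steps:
m(u) = 1 (m(u) = 5 - (-4)*(-1) = 5 - 1*4 = 5 - 4 = 1)
-68*m(29) = -68*1 = -68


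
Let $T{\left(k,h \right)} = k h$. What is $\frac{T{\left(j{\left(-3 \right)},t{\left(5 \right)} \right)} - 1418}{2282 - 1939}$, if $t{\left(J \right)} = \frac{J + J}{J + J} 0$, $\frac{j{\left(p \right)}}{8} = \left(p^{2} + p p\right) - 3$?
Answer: $- \frac{1418}{343} \approx -4.1341$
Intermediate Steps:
$j{\left(p \right)} = -24 + 16 p^{2}$ ($j{\left(p \right)} = 8 \left(\left(p^{2} + p p\right) - 3\right) = 8 \left(\left(p^{2} + p^{2}\right) - 3\right) = 8 \left(2 p^{2} - 3\right) = 8 \left(-3 + 2 p^{2}\right) = -24 + 16 p^{2}$)
$t{\left(J \right)} = 0$ ($t{\left(J \right)} = \frac{2 J}{2 J} 0 = 2 J \frac{1}{2 J} 0 = 1 \cdot 0 = 0$)
$T{\left(k,h \right)} = h k$
$\frac{T{\left(j{\left(-3 \right)},t{\left(5 \right)} \right)} - 1418}{2282 - 1939} = \frac{0 \left(-24 + 16 \left(-3\right)^{2}\right) - 1418}{2282 - 1939} = \frac{0 \left(-24 + 16 \cdot 9\right) - 1418}{343} = \left(0 \left(-24 + 144\right) - 1418\right) \frac{1}{343} = \left(0 \cdot 120 - 1418\right) \frac{1}{343} = \left(0 - 1418\right) \frac{1}{343} = \left(-1418\right) \frac{1}{343} = - \frac{1418}{343}$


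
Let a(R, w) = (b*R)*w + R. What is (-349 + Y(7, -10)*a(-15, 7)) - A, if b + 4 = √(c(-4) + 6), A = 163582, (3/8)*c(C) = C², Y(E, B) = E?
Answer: -161096 - 245*√438 ≈ -1.6622e+5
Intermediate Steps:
c(C) = 8*C²/3
b = -4 + √438/3 (b = -4 + √((8/3)*(-4)² + 6) = -4 + √((8/3)*16 + 6) = -4 + √(128/3 + 6) = -4 + √(146/3) = -4 + √438/3 ≈ 2.9762)
a(R, w) = R + R*w*(-4 + √438/3) (a(R, w) = ((-4 + √438/3)*R)*w + R = (R*(-4 + √438/3))*w + R = R*w*(-4 + √438/3) + R = R + R*w*(-4 + √438/3))
(-349 + Y(7, -10)*a(-15, 7)) - A = (-349 + 7*(-⅓*(-15)*(-3 + 7*(12 - √438)))) - 1*163582 = (-349 + 7*(-⅓*(-15)*(-3 + (84 - 7*√438)))) - 163582 = (-349 + 7*(-⅓*(-15)*(81 - 7*√438))) - 163582 = (-349 + 7*(405 - 35*√438)) - 163582 = (-349 + (2835 - 245*√438)) - 163582 = (2486 - 245*√438) - 163582 = -161096 - 245*√438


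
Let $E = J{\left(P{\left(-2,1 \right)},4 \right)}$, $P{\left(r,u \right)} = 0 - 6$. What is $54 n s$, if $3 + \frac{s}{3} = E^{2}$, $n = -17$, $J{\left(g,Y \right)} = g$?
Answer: $-90882$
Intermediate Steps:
$P{\left(r,u \right)} = -6$ ($P{\left(r,u \right)} = 0 - 6 = -6$)
$E = -6$
$s = 99$ ($s = -9 + 3 \left(-6\right)^{2} = -9 + 3 \cdot 36 = -9 + 108 = 99$)
$54 n s = 54 \left(-17\right) 99 = \left(-918\right) 99 = -90882$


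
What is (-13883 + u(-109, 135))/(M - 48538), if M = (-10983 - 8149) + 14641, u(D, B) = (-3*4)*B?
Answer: 15503/53029 ≈ 0.29235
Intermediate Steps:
u(D, B) = -12*B
M = -4491 (M = -19132 + 14641 = -4491)
(-13883 + u(-109, 135))/(M - 48538) = (-13883 - 12*135)/(-4491 - 48538) = (-13883 - 1620)/(-53029) = -15503*(-1/53029) = 15503/53029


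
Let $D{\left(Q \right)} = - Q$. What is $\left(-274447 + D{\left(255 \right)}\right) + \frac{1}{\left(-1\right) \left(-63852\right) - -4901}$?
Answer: $- \frac{18886586605}{68753} \approx -2.747 \cdot 10^{5}$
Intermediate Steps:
$\left(-274447 + D{\left(255 \right)}\right) + \frac{1}{\left(-1\right) \left(-63852\right) - -4901} = \left(-274447 - 255\right) + \frac{1}{\left(-1\right) \left(-63852\right) - -4901} = \left(-274447 - 255\right) + \frac{1}{63852 + \left(-129555 + 134456\right)} = -274702 + \frac{1}{63852 + 4901} = -274702 + \frac{1}{68753} = - \frac{18886586605}{68753}$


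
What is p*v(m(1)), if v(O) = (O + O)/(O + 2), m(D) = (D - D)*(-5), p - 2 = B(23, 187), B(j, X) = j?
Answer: 0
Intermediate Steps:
p = 25 (p = 2 + 23 = 25)
m(D) = 0 (m(D) = 0*(-5) = 0)
v(O) = 2*O/(2 + O) (v(O) = (2*O)/(2 + O) = 2*O/(2 + O))
p*v(m(1)) = 25*(2*0/(2 + 0)) = 25*(2*0/2) = 25*(2*0*(½)) = 25*0 = 0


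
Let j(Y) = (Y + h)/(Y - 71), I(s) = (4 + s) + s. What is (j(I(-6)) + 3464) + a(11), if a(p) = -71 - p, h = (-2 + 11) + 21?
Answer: 267156/79 ≈ 3381.7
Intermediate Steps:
I(s) = 4 + 2*s
h = 30 (h = 9 + 21 = 30)
j(Y) = (30 + Y)/(-71 + Y) (j(Y) = (Y + 30)/(Y - 71) = (30 + Y)/(-71 + Y))
(j(I(-6)) + 3464) + a(11) = ((30 + (4 + 2*(-6)))/(-71 + (4 + 2*(-6))) + 3464) + (-71 - 1*11) = ((30 + (4 - 12))/(-71 + (4 - 12)) + 3464) + (-71 - 11) = ((30 - 8)/(-71 - 8) + 3464) - 82 = (22/(-79) + 3464) - 82 = (-1/79*22 + 3464) - 82 = (-22/79 + 3464) - 82 = 273634/79 - 82 = 267156/79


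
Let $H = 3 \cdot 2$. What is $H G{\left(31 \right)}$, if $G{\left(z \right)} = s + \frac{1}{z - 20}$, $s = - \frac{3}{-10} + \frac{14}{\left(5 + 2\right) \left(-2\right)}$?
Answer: $- \frac{201}{55} \approx -3.6545$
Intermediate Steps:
$H = 6$
$s = - \frac{7}{10}$ ($s = \left(-3\right) \left(- \frac{1}{10}\right) + \frac{14}{7 \left(-2\right)} = \frac{3}{10} + \frac{14}{-14} = \frac{3}{10} + 14 \left(- \frac{1}{14}\right) = \frac{3}{10} - 1 = - \frac{7}{10} \approx -0.7$)
$G{\left(z \right)} = - \frac{7}{10} + \frac{1}{-20 + z}$ ($G{\left(z \right)} = - \frac{7}{10} + \frac{1}{z - 20} = - \frac{7}{10} + \frac{1}{-20 + z}$)
$H G{\left(31 \right)} = 6 \frac{150 - 217}{10 \left(-20 + 31\right)} = 6 \frac{150 - 217}{10 \cdot 11} = 6 \cdot \frac{1}{10} \cdot \frac{1}{11} \left(-67\right) = 6 \left(- \frac{67}{110}\right) = - \frac{201}{55}$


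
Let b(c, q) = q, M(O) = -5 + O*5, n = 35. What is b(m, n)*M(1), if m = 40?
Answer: 0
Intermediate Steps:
M(O) = -5 + 5*O
b(m, n)*M(1) = 35*(-5 + 5*1) = 35*(-5 + 5) = 35*0 = 0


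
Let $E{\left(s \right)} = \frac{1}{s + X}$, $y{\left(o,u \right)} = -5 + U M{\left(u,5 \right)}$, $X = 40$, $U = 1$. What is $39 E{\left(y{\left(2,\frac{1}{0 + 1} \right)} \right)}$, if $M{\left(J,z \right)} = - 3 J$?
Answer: $\frac{39}{32} \approx 1.2188$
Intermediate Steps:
$y{\left(o,u \right)} = -5 - 3 u$ ($y{\left(o,u \right)} = -5 + 1 \left(- 3 u\right) = -5 - 3 u$)
$E{\left(s \right)} = \frac{1}{40 + s}$ ($E{\left(s \right)} = \frac{1}{s + 40} = \frac{1}{40 + s}$)
$39 E{\left(y{\left(2,\frac{1}{0 + 1} \right)} \right)} = \frac{39}{40 - \left(5 + \frac{3}{0 + 1}\right)} = \frac{39}{40 - \left(5 + \frac{3}{1}\right)} = \frac{39}{40 - 8} = \frac{39}{32}$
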